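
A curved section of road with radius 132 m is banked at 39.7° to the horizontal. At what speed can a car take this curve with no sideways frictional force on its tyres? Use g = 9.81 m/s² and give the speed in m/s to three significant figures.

On a frictionless banked curve, N sinθ = mv²/r and N cosθ = mg, so tanθ = v²/(rg).
v = √(r g tanθ) = √(132 × 9.81 × tan 39.7°) = √(132 × 9.81 × 0.8302) = √1075 = 32.79 m/s.

32.8 m/s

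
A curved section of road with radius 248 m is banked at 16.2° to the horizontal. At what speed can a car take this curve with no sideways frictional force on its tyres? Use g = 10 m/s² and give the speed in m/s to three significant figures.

On a frictionless banked curve, N sinθ = mv²/r and N cosθ = mg, so tanθ = v²/(rg).
v = √(r g tanθ) = √(248 × 10.0 × tan 16.2°) = √(248 × 10.0 × 0.2905) = √720.5 = 26.84 m/s.

26.8 m/s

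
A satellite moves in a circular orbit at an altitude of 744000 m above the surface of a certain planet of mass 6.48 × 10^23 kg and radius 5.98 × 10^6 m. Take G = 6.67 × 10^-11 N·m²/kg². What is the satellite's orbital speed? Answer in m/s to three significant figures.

Orbital radius r = R + h = 5.98 × 10^6 + 744000 = 6.724 × 10^6 m.
Gravity supplies the centripetal force: G M m / r² = m v² / r, so v = √(GM/r).
v = √(6.67 × 10^-11 × 6.48 × 10^23 / 6.724 × 10^6) = √(6.428 × 10^6) = 2535 m/s.

2540 m/s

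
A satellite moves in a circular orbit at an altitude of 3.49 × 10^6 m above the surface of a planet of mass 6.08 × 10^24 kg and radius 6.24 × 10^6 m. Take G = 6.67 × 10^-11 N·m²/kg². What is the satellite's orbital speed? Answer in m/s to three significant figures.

Orbital radius r = R + h = 6.24 × 10^6 + 3.49 × 10^6 = 9.730 × 10^6 m.
Gravity supplies the centripetal force: G M m / r² = m v² / r, so v = √(GM/r).
v = √(6.67 × 10^-11 × 6.08 × 10^24 / 9.730 × 10^6) = √(4.168 × 10^7) = 6456 m/s.

6460 m/s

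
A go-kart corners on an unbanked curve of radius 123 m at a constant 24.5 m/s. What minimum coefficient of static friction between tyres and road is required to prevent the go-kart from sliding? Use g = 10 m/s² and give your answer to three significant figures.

0.488

Friction provides the centripetal force: μ_s m g = m v²/r, so μ_s = v²/(g r) = (24.50)²/(10.0 × 123) = 600.2/1230 = 0.4880.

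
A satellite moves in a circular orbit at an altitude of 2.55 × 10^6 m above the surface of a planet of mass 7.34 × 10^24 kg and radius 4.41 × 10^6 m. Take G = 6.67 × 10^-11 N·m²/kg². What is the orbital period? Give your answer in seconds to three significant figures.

5210 s

r = R + h = 4.41 × 10^6 + 2.55 × 10^6 = 6.960 × 10^6 m. Gravity provides the centripetal force: G M m / r² = m v² / r ⇒ v = √(GM/r) = 8387 m/s.
T = 2πr/v = 2π × 6.960 × 10^6 / 8387 = 5214 s.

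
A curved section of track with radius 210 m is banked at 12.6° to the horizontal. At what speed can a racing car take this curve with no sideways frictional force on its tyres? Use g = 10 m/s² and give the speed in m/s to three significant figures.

21.7 m/s

On a frictionless banked curve, N sinθ = mv²/r and N cosθ = mg, so tanθ = v²/(rg).
v = √(r g tanθ) = √(210 × 10.0 × tan 12.6°) = √(210 × 10.0 × 0.2235) = √469.4 = 21.67 m/s.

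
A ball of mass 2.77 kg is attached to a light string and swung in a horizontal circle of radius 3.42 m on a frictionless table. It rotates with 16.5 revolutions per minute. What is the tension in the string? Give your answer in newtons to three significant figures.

28.3 N

ω = 16.5 rev/min × 2π/60 = 1.728 rad/s, so v = ωr = 1.728 × 3.42 = 5.909 m/s.
The tension is the only horizontal force, so it supplies the full centripetal force: T = m v²/r = 2.77 × (5.909)²/3.42 = 2.77 × 34.92/3.42 = 28.28 N.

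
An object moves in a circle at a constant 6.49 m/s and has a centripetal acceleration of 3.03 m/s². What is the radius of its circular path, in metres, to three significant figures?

a_c = v²/r ⇒ r = v²/a_c = (6.49)²/3.03 = 42.12/3.03 = 13.90 m.

13.9 m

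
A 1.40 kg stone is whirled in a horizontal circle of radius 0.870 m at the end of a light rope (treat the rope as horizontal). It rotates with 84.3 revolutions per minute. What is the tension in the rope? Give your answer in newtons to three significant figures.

94.9 N

ω = 84.3 rev/min × 2π/60 = 8.828 rad/s, so v = ωr = 8.828 × 0.870 = 7.680 m/s.
The tension is the only horizontal force, so it supplies the full centripetal force: T = m v²/r = 1.40 × (7.680)²/0.870 = 1.40 × 58.99/0.870 = 94.92 N.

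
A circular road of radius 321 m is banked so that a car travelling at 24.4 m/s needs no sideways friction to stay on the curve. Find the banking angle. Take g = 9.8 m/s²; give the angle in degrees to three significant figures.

With no friction, the horizontal component of the normal force provides the centripetal force: N sinθ = mv²/r, while N cosθ = mg vertically.
Dividing: tanθ = v²/(r g) = (24.4)²/(321 × 9.8) = 595.4/3146 = 0.1893.
θ = arctan(0.1893) = 10.72°.

10.7°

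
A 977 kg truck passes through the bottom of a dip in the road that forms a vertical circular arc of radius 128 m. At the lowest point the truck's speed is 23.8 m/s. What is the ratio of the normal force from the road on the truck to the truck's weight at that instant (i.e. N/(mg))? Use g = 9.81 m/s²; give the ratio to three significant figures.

1.45

At the bottom, N − mg = mv²/r, so N = m(v²/r + g) and N/(mg) = v²/(rg) + 1 = (23.8)²/(128 × 9.81) + 1 = 0.4511 + 1 = 1.451.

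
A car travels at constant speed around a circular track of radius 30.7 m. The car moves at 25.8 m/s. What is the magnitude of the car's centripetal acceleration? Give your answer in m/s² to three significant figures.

a_c = v²/r = (25.80)²/30.7 = 665.6/30.7 = 21.68 m/s².

21.7 m/s²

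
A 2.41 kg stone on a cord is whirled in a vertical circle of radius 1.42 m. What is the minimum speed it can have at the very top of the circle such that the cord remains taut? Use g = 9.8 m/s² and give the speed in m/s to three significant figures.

At the top, both weight mg and T point toward the centre: T + mg = mv²/r.
At minimum speed T → 0, so mg = mv_min²/r ⇒ v_min = √(g r) = √(9.8 × 1.42) = 3.730 m/s.

3.73 m/s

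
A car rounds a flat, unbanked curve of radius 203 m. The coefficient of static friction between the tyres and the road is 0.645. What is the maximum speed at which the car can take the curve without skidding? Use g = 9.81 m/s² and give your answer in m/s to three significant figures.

On a flat curve, static friction is the only horizontal force, so it must supply the full centripetal force: μ_s m g = m v²/r.
Mass cancels: v_max = √(μ_s g r) = √(0.645 × 9.81 × 203) = √1284 = 35.84 m/s.

35.8 m/s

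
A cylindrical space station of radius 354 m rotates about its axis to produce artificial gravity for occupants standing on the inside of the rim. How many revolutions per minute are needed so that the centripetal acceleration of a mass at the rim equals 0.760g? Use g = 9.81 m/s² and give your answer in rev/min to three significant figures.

1.39 rev/min

Require ω²r = 0.760g, so ω = √(0.760 × 9.81/354) = 0.1451 rad/s.
In rev/min: ω × 60/(2π) = 0.1451 × 60/(2π) = 1.386 rev/min.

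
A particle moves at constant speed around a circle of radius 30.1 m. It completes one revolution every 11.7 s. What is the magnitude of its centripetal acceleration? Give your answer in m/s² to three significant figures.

v = 2πr/T = 2π × 30.1/11.7 = 16.16 m/s.
a_c = v²/r = (16.16)²/30.1 = 261.3/30.1 = 8.681 m/s².

8.68 m/s²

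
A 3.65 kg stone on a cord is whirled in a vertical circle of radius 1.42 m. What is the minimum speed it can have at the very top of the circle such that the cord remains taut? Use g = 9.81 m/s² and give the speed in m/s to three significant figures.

At the highest point the centre is directly below, so both the weight and T act inward: T + mg = mv²/r.
At minimum speed T → 0, so mg = mv_min²/r ⇒ v_min = √(g r) = √(9.81 × 1.42) = 3.732 m/s.

3.73 m/s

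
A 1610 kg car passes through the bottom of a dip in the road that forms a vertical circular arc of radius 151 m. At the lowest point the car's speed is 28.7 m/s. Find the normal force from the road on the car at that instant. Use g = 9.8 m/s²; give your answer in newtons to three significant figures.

At the lowest point, N points up (toward the centre) and the weight mg points down (away from the centre), so the net inward force is N − mg = mv²/r.
N = m(v²/r + g) = 1610 × ((28.7)²/151 + 9.8) = 1610 × (5.455 + 9.8) = 1610 × 15.25 = 24560 N.

24600 N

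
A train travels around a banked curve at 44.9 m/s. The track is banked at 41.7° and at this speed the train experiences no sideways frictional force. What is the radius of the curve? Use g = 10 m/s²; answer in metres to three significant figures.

226 m

Frictionless banking: tanθ = v²/(rg), so r = v²/(g tanθ).
r = (44.9)²/(10.0 × tan 41.7°) = 2016/(10.0 × 0.8910) = 2016/8.910 = 226.3 m.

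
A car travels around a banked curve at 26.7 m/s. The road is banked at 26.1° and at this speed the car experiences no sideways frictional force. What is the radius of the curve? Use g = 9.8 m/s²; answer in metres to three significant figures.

Frictionless banking: tanθ = v²/(rg), so r = v²/(g tanθ).
r = (26.7)²/(9.8 × tan 26.1°) = 712.9/(9.8 × 0.4899) = 712.9/4.801 = 148.5 m.

148 m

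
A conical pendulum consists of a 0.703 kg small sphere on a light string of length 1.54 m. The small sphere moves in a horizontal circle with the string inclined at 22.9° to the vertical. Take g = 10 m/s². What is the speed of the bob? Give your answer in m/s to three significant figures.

The radius of the circle is r = L sinθ = 1.54 × sin 22.9° = 0.5993 m.
Horizontally T sinθ = mv²/r and vertically T cosθ = mg, so tanθ = v²/(rg).
v = √(r g tanθ) = √(0.5993 × 10.0 × 0.4224) = √2.531 = 1.591 m/s.

1.59 m/s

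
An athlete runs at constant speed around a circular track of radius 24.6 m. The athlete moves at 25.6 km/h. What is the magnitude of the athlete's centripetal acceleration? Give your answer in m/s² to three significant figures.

v = 25.6 km/h = 25.6/3.6 = 7.111 m/s.
a_c = v²/r = (7.111)²/24.6 = 50.57/24.6 = 2.056 m/s².

2.06 m/s²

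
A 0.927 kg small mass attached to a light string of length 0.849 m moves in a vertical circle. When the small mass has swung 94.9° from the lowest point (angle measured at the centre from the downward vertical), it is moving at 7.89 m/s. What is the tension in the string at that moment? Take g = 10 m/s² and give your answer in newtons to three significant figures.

67.2 N

Take the radial direction toward the centre of the circle as positive. The component of the weight along the string toward the centre is −mg cos φ (φ measured from the bottom), so Newton's second law along the string gives T − mg cos φ = m v²/r.
cos 94.9° = -0.08542, so T = m(v²/r + g cos φ) = 0.927 × ((7.89)²/0.849 + 10.0 × -0.08542) = 0.927 × (73.32 + (-0.8542)) = 0.927 × 72.47 = 67.18 N.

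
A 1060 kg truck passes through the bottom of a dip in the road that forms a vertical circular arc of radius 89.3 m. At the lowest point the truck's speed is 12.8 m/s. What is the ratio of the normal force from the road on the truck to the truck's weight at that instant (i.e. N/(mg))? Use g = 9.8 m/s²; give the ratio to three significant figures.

At the bottom, N − mg = mv²/r, so N = m(v²/r + g) and N/(mg) = v²/(rg) + 1 = (12.8)²/(89.3 × 9.8) + 1 = 0.1872 + 1 = 1.187.

1.19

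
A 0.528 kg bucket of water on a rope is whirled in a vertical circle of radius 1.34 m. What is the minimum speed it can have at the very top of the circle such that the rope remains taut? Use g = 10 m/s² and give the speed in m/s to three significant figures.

3.66 m/s

At the highest point the centre is directly below, so both the weight and T act inward: T + mg = mv²/r.
At minimum speed T → 0, so mg = mv_min²/r ⇒ v_min = √(g r) = √(10.0 × 1.34) = 3.661 m/s.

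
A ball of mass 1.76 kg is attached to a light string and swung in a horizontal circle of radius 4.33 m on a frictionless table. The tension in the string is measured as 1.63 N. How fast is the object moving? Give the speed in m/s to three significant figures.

T = m v²/r ⇒ v = √(T r / m) = √(1.63 × 4.33 / 1.76) = √4.010 = 2.003 m/s.

2.00 m/s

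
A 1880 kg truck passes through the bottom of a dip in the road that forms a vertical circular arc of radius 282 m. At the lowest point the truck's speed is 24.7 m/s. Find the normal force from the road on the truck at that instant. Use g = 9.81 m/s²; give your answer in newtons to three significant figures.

22500 N

At the lowest point, N points up (toward the centre) and the weight mg points down (away from the centre), so the net inward force is N − mg = mv²/r.
N = m(v²/r + g) = 1880 × ((24.7)²/282 + 9.81) = 1880 × (2.163 + 9.81) = 1880 × 11.97 = 22510 N.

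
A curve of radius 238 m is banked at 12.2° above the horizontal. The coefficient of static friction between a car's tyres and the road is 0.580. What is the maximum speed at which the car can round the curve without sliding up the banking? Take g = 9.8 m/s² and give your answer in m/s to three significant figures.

46.1 m/s

At the maximum speed, friction acts down the slope at its limiting value f = μN. Radially (horizontal, toward centre): N sinθ + μN cosθ = mv²/r. Vertically: N cosθ − μN sinθ = mg.
Dividing: v² = r g (sinθ + μcosθ)/(cosθ − μsinθ).
sinθ + μcosθ = 0.2113 + 0.580×0.9774 = 0.7782; cosθ − μsinθ = 0.9774 − 0.580×0.2113 = 0.8548.
v² = 238 × 9.8 × 0.7782/0.8548 = 2123 m²/s², so v = 46.08 m/s.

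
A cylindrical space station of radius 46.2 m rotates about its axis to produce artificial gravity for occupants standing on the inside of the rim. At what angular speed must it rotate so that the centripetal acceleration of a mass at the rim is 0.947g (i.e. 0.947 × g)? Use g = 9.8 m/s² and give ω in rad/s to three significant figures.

0.448 rad/s

Centripetal acceleration a_c = ω²r. Setting ω²r = 0.947g:
ω = √(0.947g / r) = √(0.947 × 9.8 / 46.2) = √0.2009 = 0.4482 rad/s.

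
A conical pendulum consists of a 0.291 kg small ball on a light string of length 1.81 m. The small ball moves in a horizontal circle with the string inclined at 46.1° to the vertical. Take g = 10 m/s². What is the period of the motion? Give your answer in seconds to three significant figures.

2.23 s

r = L sinθ = 1.304 m. From T sinθ = mω²r and T cosθ = mg: tanθ = ω²r/g, so ω² = g tanθ / r = g/(L cosθ).
ω = √(g/(L cosθ)) = √(10.0/(1.81 × 0.6934)) = √7.968 = 2.823 rad/s.
Period = 2π/ω = 2.226 s.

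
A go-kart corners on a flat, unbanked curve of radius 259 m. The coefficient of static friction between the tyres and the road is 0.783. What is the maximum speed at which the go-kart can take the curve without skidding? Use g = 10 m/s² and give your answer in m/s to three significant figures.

45.0 m/s

Friction provides the centripetal force on a flat curve. At maximum speed it is at its limiting value: μ_s m g = m v²/r.
Mass cancels: v_max = √(μ_s g r) = √(0.783 × 10.0 × 259) = √2028 = 45.03 m/s.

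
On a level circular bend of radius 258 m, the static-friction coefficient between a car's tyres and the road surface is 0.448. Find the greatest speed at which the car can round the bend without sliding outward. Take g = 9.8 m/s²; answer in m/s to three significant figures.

Friction provides the centripetal force on a flat curve. At maximum speed it is at its limiting value: μ_s m g = m v²/r.
Mass cancels: v_max = √(μ_s g r) = √(0.448 × 9.8 × 258) = √1133 = 33.66 m/s.

33.7 m/s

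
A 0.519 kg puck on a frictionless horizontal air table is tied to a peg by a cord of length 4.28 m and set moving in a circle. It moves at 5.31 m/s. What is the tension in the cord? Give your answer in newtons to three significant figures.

3.42 N

The tension is the only horizontal force, so it supplies the full centripetal force: T = m v²/r = 0.519 × (5.310)²/4.28 = 0.519 × 28.20/4.28 = 3.419 N.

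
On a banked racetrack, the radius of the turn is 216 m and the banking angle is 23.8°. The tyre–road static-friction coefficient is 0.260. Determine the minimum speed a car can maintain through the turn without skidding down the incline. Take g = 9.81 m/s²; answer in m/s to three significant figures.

18.6 m/s

At the minimum speed, friction acts up the slope at its limiting value f = μN. Radially (horizontal, toward centre): N sinθ − μN cosθ = mv²/r. Vertically: N cosθ + μN sinθ = mg.
Dividing: v² = r g (sinθ − μcosθ)/(cosθ + μsinθ).
sinθ − μcosθ = 0.4035 − 0.260×0.9150 = 0.1657; cosθ + μsinθ = 0.9150 + 0.260×0.4035 = 1.020.
v² = 216 × 9.81 × 0.1657/1.020 = 344.2 m²/s², so v = 18.55 m/s.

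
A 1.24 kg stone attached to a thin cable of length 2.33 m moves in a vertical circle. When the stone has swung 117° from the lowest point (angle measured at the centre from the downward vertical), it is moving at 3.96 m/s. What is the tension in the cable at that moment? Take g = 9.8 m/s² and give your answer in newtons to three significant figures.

Take the radial direction toward the centre of the circle as positive. The component of the weight along the string toward the centre is −mg cos φ (φ measured from the bottom), so Newton's second law along the string gives T − mg cos φ = m v²/r.
cos 117° = -0.4540, so T = m(v²/r + g cos φ) = 1.24 × ((3.96)²/2.33 + 9.8 × -0.4540) = 1.24 × (6.730 + (-4.449)) = 1.24 × 2.281 = 2.829 N.

2.83 N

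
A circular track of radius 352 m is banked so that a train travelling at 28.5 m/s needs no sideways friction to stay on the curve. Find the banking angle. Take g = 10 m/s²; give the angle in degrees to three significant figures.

13.0°

For a frictionless banked turn: horizontally N sinθ = mv²/r and vertically N cosθ = mg.
Dividing: tanθ = v²/(r g) = (28.5)²/(352 × 10.0) = 812.2/3520 = 0.2308.
θ = arctan(0.2308) = 12.99°.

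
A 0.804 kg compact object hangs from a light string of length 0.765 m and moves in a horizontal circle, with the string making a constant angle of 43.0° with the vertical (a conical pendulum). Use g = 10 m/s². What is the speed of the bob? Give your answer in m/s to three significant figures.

The radius of the circle is r = L sinθ = 0.765 × sin 43.0° = 0.5217 m.
Horizontally T sinθ = mv²/r and vertically T cosθ = mg, so tanθ = v²/(rg).
v = √(r g tanθ) = √(0.5217 × 10.0 × 0.9325) = √4.865 = 2.206 m/s.

2.21 m/s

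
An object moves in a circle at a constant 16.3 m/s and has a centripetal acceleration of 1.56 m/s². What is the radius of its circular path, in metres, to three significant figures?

170 m

a_c = v²/r ⇒ r = v²/a_c = (16.3)²/1.56 = 265.7/1.56 = 170.3 m.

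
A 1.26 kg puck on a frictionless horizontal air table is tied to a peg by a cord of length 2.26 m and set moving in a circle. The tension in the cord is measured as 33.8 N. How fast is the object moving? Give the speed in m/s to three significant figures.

7.79 m/s

T = m v²/r ⇒ v = √(T r / m) = √(33.8 × 2.26 / 1.26) = √60.63 = 7.786 m/s.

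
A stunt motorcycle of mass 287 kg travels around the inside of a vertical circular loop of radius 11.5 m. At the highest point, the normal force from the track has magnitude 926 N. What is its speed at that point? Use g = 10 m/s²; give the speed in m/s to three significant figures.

At the top, N + mg = mv²/r, so v = √(r(N/m + g)) = √(11.5 × (926/287 + 10.0)) = √(11.5 × 13.23) = √152.1 = 12.33 m/s.

12.3 m/s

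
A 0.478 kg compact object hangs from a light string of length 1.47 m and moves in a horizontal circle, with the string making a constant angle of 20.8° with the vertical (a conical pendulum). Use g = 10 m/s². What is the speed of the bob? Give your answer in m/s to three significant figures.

1.41 m/s

The radius of the circle is r = L sinθ = 1.47 × sin 20.8° = 0.5220 m.
Horizontally T sinθ = mv²/r and vertically T cosθ = mg, so tanθ = v²/(rg).
v = √(r g tanθ) = √(0.5220 × 10.0 × 0.3799) = √1.983 = 1.408 m/s.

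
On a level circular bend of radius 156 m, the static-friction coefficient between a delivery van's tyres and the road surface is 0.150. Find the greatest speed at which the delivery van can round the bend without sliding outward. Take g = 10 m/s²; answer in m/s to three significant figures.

Friction provides the centripetal force on a flat curve. At maximum speed it is at its limiting value: μ_s m g = m v²/r.
Mass cancels: v_max = √(μ_s g r) = √(0.150 × 10.0 × 156) = √234.0 = 15.30 m/s.

15.3 m/s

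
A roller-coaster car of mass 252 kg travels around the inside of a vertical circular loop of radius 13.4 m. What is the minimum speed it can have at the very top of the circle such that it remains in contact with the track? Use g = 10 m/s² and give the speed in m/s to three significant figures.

At the highest point the centre is directly below, so both the weight and N act inward: N + mg = mv²/r.
At minimum speed N → 0, so mg = mv_min²/r ⇒ v_min = √(g r) = √(10.0 × 13.4) = 11.58 m/s.

11.6 m/s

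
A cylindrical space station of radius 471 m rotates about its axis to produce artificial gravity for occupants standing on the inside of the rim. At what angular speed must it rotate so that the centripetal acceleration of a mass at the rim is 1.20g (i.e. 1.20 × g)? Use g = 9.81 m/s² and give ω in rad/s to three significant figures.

0.158 rad/s

Centripetal acceleration a_c = ω²r. Setting ω²r = 1.20g:
ω = √(1.20g / r) = √(1.20 × 9.81 / 471) = √0.02499 = 0.1581 rad/s.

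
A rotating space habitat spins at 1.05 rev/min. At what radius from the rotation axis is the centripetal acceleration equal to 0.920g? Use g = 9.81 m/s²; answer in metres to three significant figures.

ω = 1.05 rev/min × 2π/60 = 0.1100 rad/s.
a_c = ω²r = 0.920g ⇒ r = 0.920 × 9.81 / (0.1100)² = 9.025/0.01209 = 746.5 m.

746 m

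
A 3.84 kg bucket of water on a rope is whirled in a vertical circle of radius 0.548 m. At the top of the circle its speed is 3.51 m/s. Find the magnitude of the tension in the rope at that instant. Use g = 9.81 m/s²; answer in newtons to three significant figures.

48.7 N

At the top, both T and the weight mg point inward (toward the centre), so T + mg = mv²/r.
T = m(v²/r − g) = 3.84 × ((3.51)²/0.548 − 9.81) = 3.84 × (22.48 − 9.81) = 3.84 × 12.67 = 48.66 N.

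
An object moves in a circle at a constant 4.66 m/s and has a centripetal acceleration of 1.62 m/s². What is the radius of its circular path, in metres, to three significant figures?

13.4 m

a_c = v²/r ⇒ r = v²/a_c = (4.66)²/1.62 = 21.72/1.62 = 13.40 m.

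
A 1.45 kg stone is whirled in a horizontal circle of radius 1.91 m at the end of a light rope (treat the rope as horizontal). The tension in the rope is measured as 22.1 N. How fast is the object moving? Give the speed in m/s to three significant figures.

T = m v²/r ⇒ v = √(T r / m) = √(22.1 × 1.91 / 1.45) = √29.11 = 5.395 m/s.

5.40 m/s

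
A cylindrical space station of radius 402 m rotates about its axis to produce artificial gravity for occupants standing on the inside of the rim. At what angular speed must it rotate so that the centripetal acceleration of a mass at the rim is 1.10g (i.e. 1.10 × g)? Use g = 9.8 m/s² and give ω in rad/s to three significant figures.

Centripetal acceleration a_c = ω²r. Setting ω²r = 1.10g:
ω = √(1.10g / r) = √(1.10 × 9.8 / 402) = √0.02682 = 0.1638 rad/s.

0.164 rad/s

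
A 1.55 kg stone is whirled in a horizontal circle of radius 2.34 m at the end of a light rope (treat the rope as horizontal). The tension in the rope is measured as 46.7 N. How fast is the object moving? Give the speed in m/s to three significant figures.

T = m v²/r ⇒ v = √(T r / m) = √(46.7 × 2.34 / 1.55) = √70.50 = 8.397 m/s.

8.40 m/s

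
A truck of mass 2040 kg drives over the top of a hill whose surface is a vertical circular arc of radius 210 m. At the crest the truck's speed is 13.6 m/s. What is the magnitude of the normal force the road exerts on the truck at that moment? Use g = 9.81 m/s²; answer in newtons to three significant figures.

At the crest the centripetal acceleration points downward (toward the centre of the arc), so mg − N = mv²/r.
N = m(g − v²/r) = 2040 × (9.81 − (13.6)²/210) = 2040 × (9.81 − 0.8808) = 2040 × 8.929 = 18220 N.

18200 N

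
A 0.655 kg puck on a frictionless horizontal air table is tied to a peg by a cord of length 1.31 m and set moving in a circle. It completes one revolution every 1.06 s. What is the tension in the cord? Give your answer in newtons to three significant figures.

30.1 N

v = 2πr/T = 2π × 1.31/1.06 = 7.765 m/s.
The tension is the only horizontal force, so it supplies the full centripetal force: T = m v²/r = 0.655 × (7.765)²/1.31 = 0.655 × 60.30/1.31 = 30.15 N.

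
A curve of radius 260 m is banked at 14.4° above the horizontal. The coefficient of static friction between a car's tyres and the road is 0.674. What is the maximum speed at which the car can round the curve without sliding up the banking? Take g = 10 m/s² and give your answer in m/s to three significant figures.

54.1 m/s

At the maximum speed, friction acts down the slope at its limiting value f = μN. Radially (horizontal, toward centre): N sinθ + μN cosθ = mv²/r. Vertically: N cosθ − μN sinθ = mg.
Dividing: v² = r g (sinθ + μcosθ)/(cosθ − μsinθ).
sinθ + μcosθ = 0.2487 + 0.674×0.9686 = 0.9015; cosθ − μsinθ = 0.9686 − 0.674×0.2487 = 0.8010.
v² = 260 × 10.0 × 0.9015/0.8010 = 2926 m²/s², so v = 54.10 m/s.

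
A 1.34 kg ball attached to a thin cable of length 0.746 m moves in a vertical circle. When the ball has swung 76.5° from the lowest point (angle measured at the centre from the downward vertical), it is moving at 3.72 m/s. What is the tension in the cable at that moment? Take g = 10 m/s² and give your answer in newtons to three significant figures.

28.0 N

Take the radial direction toward the centre of the circle as positive. The component of the weight along the string toward the centre is −mg cos φ (φ measured from the bottom), so Newton's second law along the string gives T − mg cos φ = m v²/r.
cos 76.5° = 0.2334, so T = m(v²/r + g cos φ) = 1.34 × ((3.72)²/0.746 + 10.0 × 0.2334) = 1.34 × (18.55 + (2.334)) = 1.34 × 20.88 = 27.99 N.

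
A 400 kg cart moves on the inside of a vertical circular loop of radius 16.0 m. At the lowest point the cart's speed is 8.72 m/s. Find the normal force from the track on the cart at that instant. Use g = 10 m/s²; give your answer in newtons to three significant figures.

5900 N

At the lowest point, N points up (toward the centre) and the weight mg points down (away from the centre), so the net inward force is N − mg = mv²/r.
N = m(v²/r + g) = 400 × ((8.72)²/16.0 + 10.0) = 400 × (4.752 + 10.0) = 400 × 14.75 = 5901 N.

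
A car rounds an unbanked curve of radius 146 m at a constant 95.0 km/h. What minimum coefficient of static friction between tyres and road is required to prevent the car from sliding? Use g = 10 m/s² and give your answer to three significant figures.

0.477

v = 95.0/3.6 = 26.39 m/s.
Friction provides the centripetal force: μ_s m g = m v²/r, so μ_s = v²/(g r) = (26.39)²/(10.0 × 146) = 696.4/1460 = 0.4770.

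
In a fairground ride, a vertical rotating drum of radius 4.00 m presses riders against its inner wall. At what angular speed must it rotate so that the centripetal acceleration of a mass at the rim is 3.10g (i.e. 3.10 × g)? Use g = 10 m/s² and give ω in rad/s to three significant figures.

2.78 rad/s

Centripetal acceleration a_c = ω²r. Setting ω²r = 3.10g:
ω = √(3.10g / r) = √(3.10 × 10.0 / 4.00) = √7.750 = 2.784 rad/s.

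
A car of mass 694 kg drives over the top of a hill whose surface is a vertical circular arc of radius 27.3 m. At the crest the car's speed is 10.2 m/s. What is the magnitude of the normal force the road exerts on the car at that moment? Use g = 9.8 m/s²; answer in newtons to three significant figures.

4160 N

At the crest the centripetal acceleration points downward (toward the centre of the arc), so mg − N = mv²/r.
N = m(g − v²/r) = 694 × (9.8 − (10.2)²/27.3) = 694 × (9.8 − 3.811) = 694 × 5.989 = 4156 N.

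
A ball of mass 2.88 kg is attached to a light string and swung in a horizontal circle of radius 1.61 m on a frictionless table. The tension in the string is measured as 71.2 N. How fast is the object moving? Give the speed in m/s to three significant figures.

T = m v²/r ⇒ v = √(T r / m) = √(71.2 × 1.61 / 2.88) = √39.80 = 6.309 m/s.

6.31 m/s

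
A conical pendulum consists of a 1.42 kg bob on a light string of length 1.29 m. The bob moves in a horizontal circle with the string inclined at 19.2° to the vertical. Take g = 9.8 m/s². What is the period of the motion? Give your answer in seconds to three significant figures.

r = L sinθ = 0.4242 m. From T sinθ = mω²r and T cosθ = mg: tanθ = ω²r/g, so ω² = g tanθ / r = g/(L cosθ).
ω = √(g/(L cosθ)) = √(9.8/(1.29 × 0.9444)) = √8.044 = 2.836 rad/s.
Period = 2π/ω = 2.215 s.

2.22 s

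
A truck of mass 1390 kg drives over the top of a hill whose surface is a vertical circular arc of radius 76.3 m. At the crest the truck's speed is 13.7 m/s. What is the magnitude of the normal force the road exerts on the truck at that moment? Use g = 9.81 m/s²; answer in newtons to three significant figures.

10200 N

At the crest the centripetal acceleration points downward (toward the centre of the arc), so mg − N = mv²/r.
N = m(g − v²/r) = 1390 × (9.81 − (13.7)²/76.3) = 1390 × (9.81 − 2.460) = 1390 × 7.350 = 10220 N.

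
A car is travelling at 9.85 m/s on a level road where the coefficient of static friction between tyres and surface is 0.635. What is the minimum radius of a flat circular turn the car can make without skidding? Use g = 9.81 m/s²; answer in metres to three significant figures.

15.6 m

At the limit, μ_s m g = m v²/r, so r_min = v²/(μ_s g) = (9.85)²/(0.635 × 9.81) = 97.02/6.229 = 15.58 m.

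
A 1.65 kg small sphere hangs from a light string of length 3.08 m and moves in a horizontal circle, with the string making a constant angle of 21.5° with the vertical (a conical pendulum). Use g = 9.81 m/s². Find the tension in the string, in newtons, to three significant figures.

17.4 N

Vertically the bob has no acceleration, so T cosθ = mg.
T = mg/cosθ = 1.65 × 9.81 / cos 21.5° = 16.19/0.9304 = 17.40 N.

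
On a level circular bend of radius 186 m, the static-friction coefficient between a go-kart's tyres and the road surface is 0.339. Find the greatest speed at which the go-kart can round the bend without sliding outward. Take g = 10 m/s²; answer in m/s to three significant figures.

The only inward force on a level bend is static friction, so at the limit f_s = μ_s N = μ_s m g = m v²/r.
Mass cancels: v_max = √(μ_s g r) = √(0.339 × 10.0 × 186) = √630.5 = 25.11 m/s.

25.1 m/s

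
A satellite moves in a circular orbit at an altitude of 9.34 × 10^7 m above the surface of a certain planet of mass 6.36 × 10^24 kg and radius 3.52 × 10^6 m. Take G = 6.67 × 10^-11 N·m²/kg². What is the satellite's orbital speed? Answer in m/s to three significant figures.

Orbital radius r = R + h = 3.52 × 10^6 + 9.34 × 10^7 = 9.692 × 10^7 m.
Gravity supplies the centripetal force: G M m / r² = m v² / r, so v = √(GM/r).
v = √(6.67 × 10^-11 × 6.36 × 10^24 / 9.692 × 10^7) = √(4.377 × 10^6) = 2092 m/s.

2090 m/s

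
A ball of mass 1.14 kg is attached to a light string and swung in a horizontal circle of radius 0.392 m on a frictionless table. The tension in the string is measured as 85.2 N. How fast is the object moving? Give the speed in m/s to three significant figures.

5.41 m/s

T = m v²/r ⇒ v = √(T r / m) = √(85.2 × 0.392 / 1.14) = √29.30 = 5.413 m/s.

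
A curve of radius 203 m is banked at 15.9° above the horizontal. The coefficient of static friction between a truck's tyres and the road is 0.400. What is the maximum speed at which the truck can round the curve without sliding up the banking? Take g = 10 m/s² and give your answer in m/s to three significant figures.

At the maximum speed, friction acts down the slope at its limiting value f = μN. Radially (horizontal, toward centre): N sinθ + μN cosθ = mv²/r. Vertically: N cosθ − μN sinθ = mg.
Dividing: v² = r g (sinθ + μcosθ)/(cosθ − μsinθ).
sinθ + μcosθ = 0.2740 + 0.400×0.9617 = 0.6587; cosθ − μsinθ = 0.9617 − 0.400×0.2740 = 0.8522.
v² = 203 × 10.0 × 0.6587/0.8522 = 1569 m²/s², so v = 39.61 m/s.

39.6 m/s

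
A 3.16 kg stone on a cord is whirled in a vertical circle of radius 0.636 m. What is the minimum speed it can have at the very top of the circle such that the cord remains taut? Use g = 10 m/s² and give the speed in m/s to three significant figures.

At the top, both weight mg and T point toward the centre: T + mg = mv²/r.
At minimum speed T → 0, so mg = mv_min²/r ⇒ v_min = √(g r) = √(10.0 × 0.636) = 2.522 m/s.

2.52 m/s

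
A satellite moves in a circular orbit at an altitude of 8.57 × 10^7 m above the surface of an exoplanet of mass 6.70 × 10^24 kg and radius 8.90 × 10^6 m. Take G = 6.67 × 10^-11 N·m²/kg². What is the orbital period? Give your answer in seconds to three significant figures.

r = R + h = 8.90 × 10^6 + 8.57 × 10^7 = 9.460 × 10^7 m. Gravity provides the centripetal force: G M m / r² = m v² / r ⇒ v = √(GM/r) = 2173 m/s.
T = 2πr/v = 2π × 9.460 × 10^7 / 2173 = 273500 s.

273000 s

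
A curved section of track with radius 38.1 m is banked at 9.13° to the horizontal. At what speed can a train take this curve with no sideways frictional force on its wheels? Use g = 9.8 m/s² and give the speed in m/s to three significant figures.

On a frictionless banked curve, N sinθ = mv²/r and N cosθ = mg, so tanθ = v²/(rg).
v = √(r g tanθ) = √(38.1 × 9.8 × tan 9.13°) = √(38.1 × 9.8 × 0.1607) = √60.01 = 7.746 m/s.

7.75 m/s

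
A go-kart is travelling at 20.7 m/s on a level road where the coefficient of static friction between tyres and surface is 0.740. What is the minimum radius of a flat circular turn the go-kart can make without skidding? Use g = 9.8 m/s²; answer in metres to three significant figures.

59.1 m

At the limit, μ_s m g = m v²/r, so r_min = v²/(μ_s g) = (20.7)²/(0.740 × 9.8) = 428.5/7.252 = 59.09 m.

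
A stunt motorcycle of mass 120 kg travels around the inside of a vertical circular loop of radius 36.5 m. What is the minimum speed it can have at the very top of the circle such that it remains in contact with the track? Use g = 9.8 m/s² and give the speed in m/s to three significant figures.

18.9 m/s

At the highest point the centre is directly below, so both the weight and N act inward: N + mg = mv²/r.
At minimum speed N → 0, so mg = mv_min²/r ⇒ v_min = √(g r) = √(9.8 × 36.5) = 18.91 m/s.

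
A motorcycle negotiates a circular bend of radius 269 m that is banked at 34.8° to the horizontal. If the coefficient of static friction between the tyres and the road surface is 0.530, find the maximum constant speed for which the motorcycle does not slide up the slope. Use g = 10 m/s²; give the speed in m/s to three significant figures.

At the maximum speed, friction acts down the slope at its limiting value f = μN. Radially (horizontal, toward centre): N sinθ + μN cosθ = mv²/r. Vertically: N cosθ − μN sinθ = mg.
Dividing: v² = r g (sinθ + μcosθ)/(cosθ − μsinθ).
sinθ + μcosθ = 0.5707 + 0.530×0.8211 = 1.006; cosθ − μsinθ = 0.8211 − 0.530×0.5707 = 0.5187.
v² = 269 × 10.0 × 1.006/0.5187 = 5217 m²/s², so v = 72.23 m/s.

72.2 m/s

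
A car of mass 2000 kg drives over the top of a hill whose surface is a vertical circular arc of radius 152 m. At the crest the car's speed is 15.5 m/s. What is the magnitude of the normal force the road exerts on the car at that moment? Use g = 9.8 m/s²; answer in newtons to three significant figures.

At the crest the centripetal acceleration points downward (toward the centre of the arc), so mg − N = mv²/r.
N = m(g − v²/r) = 2000 × (9.8 − (15.5)²/152) = 2000 × (9.8 − 1.581) = 2000 × 8.219 = 16440 N.

16400 N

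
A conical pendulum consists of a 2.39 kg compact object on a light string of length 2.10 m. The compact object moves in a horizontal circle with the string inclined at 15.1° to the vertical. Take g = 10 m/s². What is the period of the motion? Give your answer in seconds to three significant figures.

2.83 s

r = L sinθ = 0.5471 m. From T sinθ = mω²r and T cosθ = mg: tanθ = ω²r/g, so ω² = g tanθ / r = g/(L cosθ).
ω = √(g/(L cosθ)) = √(10.0/(2.10 × 0.9655)) = √4.932 = 2.221 rad/s.
Period = 2π/ω = 2.829 s.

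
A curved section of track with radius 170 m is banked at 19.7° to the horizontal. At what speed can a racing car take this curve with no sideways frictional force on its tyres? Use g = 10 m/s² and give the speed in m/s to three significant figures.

24.7 m/s

On a frictionless banked curve, N sinθ = mv²/r and N cosθ = mg, so tanθ = v²/(rg).
v = √(r g tanθ) = √(170 × 10.0 × tan 19.7°) = √(170 × 10.0 × 0.3581) = √608.7 = 24.67 m/s.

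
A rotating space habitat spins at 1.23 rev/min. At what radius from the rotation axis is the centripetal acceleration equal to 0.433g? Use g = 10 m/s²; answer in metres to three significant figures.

ω = 1.23 rev/min × 2π/60 = 0.1288 rad/s.
a_c = ω²r = 0.433g ⇒ r = 0.433 × 10.0 / (0.1288)² = 4.330/0.01659 = 261.0 m.

261 m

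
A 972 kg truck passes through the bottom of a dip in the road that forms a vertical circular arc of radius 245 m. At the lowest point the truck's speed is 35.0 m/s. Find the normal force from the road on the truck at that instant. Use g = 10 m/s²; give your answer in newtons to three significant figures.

14600 N

At the lowest point, N points up (toward the centre) and the weight mg points down (away from the centre), so the net inward force is N − mg = mv²/r.
N = m(v²/r + g) = 972 × ((35.0)²/245 + 10.0) = 972 × (5.000 + 10.0) = 972 × 15.00 = 14580 N.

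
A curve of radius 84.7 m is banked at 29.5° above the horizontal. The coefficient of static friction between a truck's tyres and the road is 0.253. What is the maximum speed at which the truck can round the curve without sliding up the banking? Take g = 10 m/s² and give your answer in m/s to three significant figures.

28.4 m/s

At the maximum speed, friction acts down the slope at its limiting value f = μN. Radially (horizontal, toward centre): N sinθ + μN cosθ = mv²/r. Vertically: N cosθ − μN sinθ = mg.
Dividing: v² = r g (sinθ + μcosθ)/(cosθ − μsinθ).
sinθ + μcosθ = 0.4924 + 0.253×0.8704 = 0.7126; cosθ − μsinθ = 0.8704 − 0.253×0.4924 = 0.7458.
v² = 84.7 × 10.0 × 0.7126/0.7458 = 809.4 m²/s², so v = 28.45 m/s.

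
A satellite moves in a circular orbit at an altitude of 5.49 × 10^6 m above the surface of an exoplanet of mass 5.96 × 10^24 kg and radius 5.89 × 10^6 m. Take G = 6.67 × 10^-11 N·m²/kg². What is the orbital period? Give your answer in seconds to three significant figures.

12100 s

r = R + h = 5.89 × 10^6 + 5.49 × 10^6 = 1.138 × 10^7 m. Gravity provides the centripetal force: G M m / r² = m v² / r ⇒ v = √(GM/r) = 5910 m/s.
T = 2πr/v = 2π × 1.138 × 10^7 / 5910 = 12100 s.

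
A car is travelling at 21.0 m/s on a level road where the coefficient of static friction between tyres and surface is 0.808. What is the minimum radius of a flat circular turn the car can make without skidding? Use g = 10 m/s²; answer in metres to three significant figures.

54.6 m

At the limit, μ_s m g = m v²/r, so r_min = v²/(μ_s g) = (21.0)²/(0.808 × 10.0) = 441.0/8.080 = 54.58 m.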